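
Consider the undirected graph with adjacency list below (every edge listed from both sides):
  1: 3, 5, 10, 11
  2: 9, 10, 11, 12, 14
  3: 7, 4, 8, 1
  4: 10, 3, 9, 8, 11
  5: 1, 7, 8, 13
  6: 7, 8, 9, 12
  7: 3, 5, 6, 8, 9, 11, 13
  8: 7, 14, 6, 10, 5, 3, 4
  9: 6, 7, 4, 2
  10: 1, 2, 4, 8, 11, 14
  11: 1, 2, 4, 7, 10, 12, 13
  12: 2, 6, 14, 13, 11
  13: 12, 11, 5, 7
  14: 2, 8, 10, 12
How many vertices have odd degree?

6

Degrees: 1:4, 2:5, 3:4, 4:5, 5:4, 6:4, 7:7, 8:7, 9:4, 10:6, 11:7, 12:5, 13:4, 14:4
Odd-degree vertices: 2, 4, 7, 8, 11, 12.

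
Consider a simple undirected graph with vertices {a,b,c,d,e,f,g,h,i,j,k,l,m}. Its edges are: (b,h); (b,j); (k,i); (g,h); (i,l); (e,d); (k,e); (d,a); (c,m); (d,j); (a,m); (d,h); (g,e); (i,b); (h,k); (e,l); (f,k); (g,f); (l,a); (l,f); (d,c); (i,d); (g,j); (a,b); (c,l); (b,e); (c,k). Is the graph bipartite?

Yes

A valid 2-coloring puts {b, d, g, k, l, m} on one side and {a, c, e, f, h, i, j} on the other; every edge crosses between the two sides.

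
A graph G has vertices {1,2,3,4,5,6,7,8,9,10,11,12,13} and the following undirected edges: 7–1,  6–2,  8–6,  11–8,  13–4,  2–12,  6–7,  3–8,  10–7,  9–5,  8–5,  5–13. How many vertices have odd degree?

Degrees: 1:1, 2:2, 3:1, 4:1, 5:3, 6:3, 7:3, 8:4, 9:1, 10:1, 11:1, 12:1, 13:2
Odd-degree vertices: 1, 3, 4, 5, 6, 7, 9, 10, 11, 12.

10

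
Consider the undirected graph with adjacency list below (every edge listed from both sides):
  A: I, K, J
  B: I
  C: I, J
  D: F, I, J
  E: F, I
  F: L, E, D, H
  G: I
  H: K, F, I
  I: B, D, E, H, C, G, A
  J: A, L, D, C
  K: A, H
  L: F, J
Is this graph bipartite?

Yes

Color {F, I, J, K} black and {A, B, C, D, E, G, H, L} white. No edge joins two same-colored vertices, so the graph is bipartite.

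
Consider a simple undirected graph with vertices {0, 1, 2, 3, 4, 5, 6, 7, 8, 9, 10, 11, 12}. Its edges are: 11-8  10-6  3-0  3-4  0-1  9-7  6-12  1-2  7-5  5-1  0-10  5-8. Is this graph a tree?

The graph has 13 vertices and 12 edges.
Connected and |E| = |V| - 1, which characterizes a tree.

Yes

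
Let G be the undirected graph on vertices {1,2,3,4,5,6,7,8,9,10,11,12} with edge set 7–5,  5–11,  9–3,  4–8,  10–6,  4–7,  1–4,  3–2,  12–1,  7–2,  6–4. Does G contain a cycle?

|V| = 12, |E| = 11, number of components = 1.
A forest on 12 vertices with 1 component has exactly 11 edges, which matches — so no cycle.

No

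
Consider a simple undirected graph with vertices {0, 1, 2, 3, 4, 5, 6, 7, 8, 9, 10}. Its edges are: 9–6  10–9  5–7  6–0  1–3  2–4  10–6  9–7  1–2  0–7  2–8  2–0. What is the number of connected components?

Component: {0, 1, 2, 3, 4, 5, 6, 7, 8, 9, 10}

1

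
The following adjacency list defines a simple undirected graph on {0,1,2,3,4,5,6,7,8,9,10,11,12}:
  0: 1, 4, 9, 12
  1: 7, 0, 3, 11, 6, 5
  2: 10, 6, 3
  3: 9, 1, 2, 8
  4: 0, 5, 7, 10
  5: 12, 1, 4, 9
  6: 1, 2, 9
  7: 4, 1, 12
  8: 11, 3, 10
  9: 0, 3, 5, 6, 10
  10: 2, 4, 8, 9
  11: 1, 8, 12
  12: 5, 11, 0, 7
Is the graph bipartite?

Color {1, 2, 4, 8, 9, 12} black and {0, 3, 5, 6, 7, 10, 11} white. No edge joins two same-colored vertices, so the graph is bipartite.

Yes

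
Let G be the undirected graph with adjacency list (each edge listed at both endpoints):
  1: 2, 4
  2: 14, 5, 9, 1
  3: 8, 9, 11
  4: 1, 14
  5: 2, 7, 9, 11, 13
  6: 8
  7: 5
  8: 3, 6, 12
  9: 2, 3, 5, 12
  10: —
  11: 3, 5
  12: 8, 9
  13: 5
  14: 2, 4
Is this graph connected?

Component: {10}
Component: {1, 2, 3, 4, 5, 6, 7, 8, 9, 11, 12, 13, 14}
No edge joins these 2 groups, so the graph is disconnected.

No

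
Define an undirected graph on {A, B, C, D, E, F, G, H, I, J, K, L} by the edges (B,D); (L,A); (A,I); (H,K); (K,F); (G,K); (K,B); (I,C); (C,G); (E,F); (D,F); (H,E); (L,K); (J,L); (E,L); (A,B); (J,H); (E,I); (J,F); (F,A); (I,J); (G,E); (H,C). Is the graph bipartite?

Yes

Partition the vertices as {B, F, G, H, I, L} vs {A, C, D, E, J, K}. Each listed edge has one endpoint in each part, so the graph is bipartite.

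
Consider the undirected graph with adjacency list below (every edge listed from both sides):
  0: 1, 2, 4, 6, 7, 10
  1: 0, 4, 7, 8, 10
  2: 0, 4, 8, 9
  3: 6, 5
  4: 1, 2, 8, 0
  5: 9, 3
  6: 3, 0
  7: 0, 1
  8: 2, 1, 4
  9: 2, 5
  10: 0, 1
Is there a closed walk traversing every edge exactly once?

Degrees: 0:6, 1:5, 2:4, 3:2, 4:4, 5:2, 6:2, 7:2, 8:3, 9:2, 10:2
Vertices with odd degree: 1, 8. An Eulerian circuit requires all degrees even.

No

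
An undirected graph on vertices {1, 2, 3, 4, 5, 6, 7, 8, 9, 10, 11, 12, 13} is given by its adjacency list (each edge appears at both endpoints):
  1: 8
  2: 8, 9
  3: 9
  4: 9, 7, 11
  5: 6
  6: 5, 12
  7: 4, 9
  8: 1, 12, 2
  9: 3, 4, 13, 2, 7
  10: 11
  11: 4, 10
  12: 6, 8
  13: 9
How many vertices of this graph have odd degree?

Degrees: 1:1, 2:2, 3:1, 4:3, 5:1, 6:2, 7:2, 8:3, 9:5, 10:1, 11:2, 12:2, 13:1
Odd-degree vertices: 1, 3, 4, 5, 8, 9, 10, 13.

8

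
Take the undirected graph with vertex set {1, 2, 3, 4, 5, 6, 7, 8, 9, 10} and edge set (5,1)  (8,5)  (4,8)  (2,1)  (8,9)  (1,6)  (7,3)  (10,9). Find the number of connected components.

2

Component: {3, 7}
Component: {1, 2, 4, 5, 6, 8, 9, 10}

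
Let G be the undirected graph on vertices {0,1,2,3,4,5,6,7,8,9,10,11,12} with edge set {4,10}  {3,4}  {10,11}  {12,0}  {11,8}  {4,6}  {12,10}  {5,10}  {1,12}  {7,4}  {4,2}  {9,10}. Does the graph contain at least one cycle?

|V| = 13, |E| = 12, number of components = 1.
A forest on 13 vertices with 1 component has exactly 12 edges, which matches — so no cycle.

No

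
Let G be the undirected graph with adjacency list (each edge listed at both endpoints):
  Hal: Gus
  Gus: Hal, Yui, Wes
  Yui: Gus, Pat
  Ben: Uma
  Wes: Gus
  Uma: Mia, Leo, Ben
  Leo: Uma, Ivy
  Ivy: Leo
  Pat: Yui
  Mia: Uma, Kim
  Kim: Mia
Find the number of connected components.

2

Component: {Hal, Gus, Yui, Wes, Pat}
Component: {Ben, Uma, Leo, Ivy, Mia, Kim}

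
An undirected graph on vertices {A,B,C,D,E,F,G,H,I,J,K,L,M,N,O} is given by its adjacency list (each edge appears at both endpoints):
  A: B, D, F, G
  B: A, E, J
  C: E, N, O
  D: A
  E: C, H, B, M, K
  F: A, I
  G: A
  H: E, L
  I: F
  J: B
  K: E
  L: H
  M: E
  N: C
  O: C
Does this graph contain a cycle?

No

|V| = 15, |E| = 14, number of components = 1.
A forest on 15 vertices with 1 component has exactly 14 edges, which matches — so no cycle.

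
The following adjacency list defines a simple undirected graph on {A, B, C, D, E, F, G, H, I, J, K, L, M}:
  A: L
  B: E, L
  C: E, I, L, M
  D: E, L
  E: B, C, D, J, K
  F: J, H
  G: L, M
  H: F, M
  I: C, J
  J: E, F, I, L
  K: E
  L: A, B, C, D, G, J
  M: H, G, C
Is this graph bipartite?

Yes

Partition the vertices as {E, F, I, L, M} vs {A, B, C, D, G, H, J, K}. Each listed edge has one endpoint in each part, so the graph is bipartite.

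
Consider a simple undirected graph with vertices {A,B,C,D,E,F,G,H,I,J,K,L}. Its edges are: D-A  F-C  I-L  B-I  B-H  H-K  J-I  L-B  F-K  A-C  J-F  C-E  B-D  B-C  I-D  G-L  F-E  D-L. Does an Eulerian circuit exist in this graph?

No

Degrees: A:2, B:5, C:4, D:4, E:2, F:4, G:1, H:2, I:4, J:2, K:2, L:4
B, G have odd degree; an Eulerian circuit needs every degree to be even, so none exists.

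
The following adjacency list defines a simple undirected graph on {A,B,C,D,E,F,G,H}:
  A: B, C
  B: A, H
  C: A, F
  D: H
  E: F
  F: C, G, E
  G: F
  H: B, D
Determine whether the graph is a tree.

Yes

The graph has 8 vertices and 7 edges.
It is connected with exactly 7 edges, hence acyclic — it is a tree.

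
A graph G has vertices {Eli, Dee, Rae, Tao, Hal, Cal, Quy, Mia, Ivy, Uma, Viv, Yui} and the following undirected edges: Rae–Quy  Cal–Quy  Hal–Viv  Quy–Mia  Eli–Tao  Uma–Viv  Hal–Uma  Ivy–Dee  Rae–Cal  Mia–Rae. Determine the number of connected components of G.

5

Component: {Yui}
Component: {Eli, Tao}
Component: {Dee, Ivy}
Component: {Hal, Uma, Viv}
Component: {Rae, Cal, Quy, Mia}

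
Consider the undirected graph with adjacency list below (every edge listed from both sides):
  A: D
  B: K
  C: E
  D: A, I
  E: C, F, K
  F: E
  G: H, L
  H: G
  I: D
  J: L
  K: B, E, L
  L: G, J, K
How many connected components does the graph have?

Component: {A, D, I}
Component: {B, C, E, F, G, H, J, K, L}

2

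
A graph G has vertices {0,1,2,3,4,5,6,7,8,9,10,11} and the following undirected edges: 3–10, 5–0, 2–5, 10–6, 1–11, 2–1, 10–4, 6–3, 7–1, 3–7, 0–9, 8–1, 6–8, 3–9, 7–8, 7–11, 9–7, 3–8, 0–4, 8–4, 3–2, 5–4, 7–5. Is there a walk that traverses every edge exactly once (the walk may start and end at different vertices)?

Degrees: 0:3, 1:4, 2:3, 3:6, 4:4, 5:4, 6:3, 7:6, 8:5, 9:3, 10:3, 11:2
Odd-degree vertices: 0, 2, 6, 8, 9, 10 (6 total).
With 6 odd-degree vertices (more than two), no single trail can use every edge.

No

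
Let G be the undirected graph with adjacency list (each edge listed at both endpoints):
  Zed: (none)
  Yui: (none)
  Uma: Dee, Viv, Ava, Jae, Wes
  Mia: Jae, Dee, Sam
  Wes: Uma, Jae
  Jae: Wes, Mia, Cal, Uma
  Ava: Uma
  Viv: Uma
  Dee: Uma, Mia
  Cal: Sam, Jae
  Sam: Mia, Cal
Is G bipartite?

No

Wes-Uma-Jae-Wes is an odd cycle (length 3), and a bipartite graph can contain only even cycles.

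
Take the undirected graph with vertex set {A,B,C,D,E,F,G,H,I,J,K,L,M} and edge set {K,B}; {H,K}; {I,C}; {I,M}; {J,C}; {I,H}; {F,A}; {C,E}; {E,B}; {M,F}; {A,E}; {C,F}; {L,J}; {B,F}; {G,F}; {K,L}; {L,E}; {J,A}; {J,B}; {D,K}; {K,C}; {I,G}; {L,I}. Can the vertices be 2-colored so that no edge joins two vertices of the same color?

Color {E, F, I, J, K} black and {A, B, C, D, G, H, L, M} white. No edge joins two same-colored vertices, so the graph is bipartite.

Yes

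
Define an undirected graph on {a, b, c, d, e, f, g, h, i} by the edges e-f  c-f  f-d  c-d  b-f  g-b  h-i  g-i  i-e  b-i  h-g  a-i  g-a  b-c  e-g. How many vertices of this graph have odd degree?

4

Degrees: a:2, b:4, c:3, d:2, e:3, f:4, g:5, h:2, i:5
Odd-degree vertices: c, e, g, i.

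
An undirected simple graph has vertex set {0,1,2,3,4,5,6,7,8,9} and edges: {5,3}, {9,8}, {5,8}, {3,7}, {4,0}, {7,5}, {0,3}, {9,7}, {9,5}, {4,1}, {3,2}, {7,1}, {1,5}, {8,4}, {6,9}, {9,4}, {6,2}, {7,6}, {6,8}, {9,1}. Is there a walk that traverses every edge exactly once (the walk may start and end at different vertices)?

Yes

Degrees: 0:2, 1:4, 2:2, 3:4, 4:4, 5:5, 6:4, 7:5, 8:4, 9:6
Odd-degree vertices: 5, 7 (2 total).
The non-isolated vertices are connected and exactly 2 have odd degree, so an Eulerian trail exists (from 5 to 7).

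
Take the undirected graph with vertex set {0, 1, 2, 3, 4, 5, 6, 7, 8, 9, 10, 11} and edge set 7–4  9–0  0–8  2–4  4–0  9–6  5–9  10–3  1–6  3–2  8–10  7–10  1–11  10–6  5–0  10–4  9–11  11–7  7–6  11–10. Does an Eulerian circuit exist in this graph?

Yes

Degrees: 0:4, 1:2, 2:2, 3:2, 4:4, 5:2, 6:4, 7:4, 8:2, 9:4, 10:6, 11:4
Every vertex has even degree and the edges form a single connected piece, so an Eulerian circuit exists.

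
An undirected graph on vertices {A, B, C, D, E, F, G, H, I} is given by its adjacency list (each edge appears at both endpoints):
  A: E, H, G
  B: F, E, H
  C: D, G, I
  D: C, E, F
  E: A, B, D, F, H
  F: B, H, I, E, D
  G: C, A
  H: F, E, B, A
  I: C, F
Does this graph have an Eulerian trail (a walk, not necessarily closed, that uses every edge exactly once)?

Degrees: A:3, B:3, C:3, D:3, E:5, F:5, G:2, H:4, I:2
Odd-degree vertices: A, B, C, D, E, F (6 total).
An Eulerian trail requires 0 or 2 odd-degree vertices; here there are 6.

No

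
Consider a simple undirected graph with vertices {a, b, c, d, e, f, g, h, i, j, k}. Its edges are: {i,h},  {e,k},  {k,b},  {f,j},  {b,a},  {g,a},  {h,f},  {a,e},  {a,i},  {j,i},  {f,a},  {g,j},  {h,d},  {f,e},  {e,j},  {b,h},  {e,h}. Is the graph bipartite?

e-f-a-e is an odd cycle (length 3), and a bipartite graph can contain only even cycles.

No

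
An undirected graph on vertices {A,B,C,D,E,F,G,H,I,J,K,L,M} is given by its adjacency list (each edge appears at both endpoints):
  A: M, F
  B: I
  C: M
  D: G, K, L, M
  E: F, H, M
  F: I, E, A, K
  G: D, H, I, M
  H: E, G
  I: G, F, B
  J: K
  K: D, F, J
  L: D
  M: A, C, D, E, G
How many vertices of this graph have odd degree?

8

Degrees: A:2, B:1, C:1, D:4, E:3, F:4, G:4, H:2, I:3, J:1, K:3, L:1, M:5
Odd-degree vertices: B, C, E, I, J, K, L, M.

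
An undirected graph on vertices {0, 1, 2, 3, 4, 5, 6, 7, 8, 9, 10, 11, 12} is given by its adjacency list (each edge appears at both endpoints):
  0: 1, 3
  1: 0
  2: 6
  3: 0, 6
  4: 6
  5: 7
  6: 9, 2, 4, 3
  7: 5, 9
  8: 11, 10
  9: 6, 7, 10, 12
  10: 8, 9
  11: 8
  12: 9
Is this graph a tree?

|V| = 13, |E| = 12.
Connected and |E| = |V| - 1, which characterizes a tree.

Yes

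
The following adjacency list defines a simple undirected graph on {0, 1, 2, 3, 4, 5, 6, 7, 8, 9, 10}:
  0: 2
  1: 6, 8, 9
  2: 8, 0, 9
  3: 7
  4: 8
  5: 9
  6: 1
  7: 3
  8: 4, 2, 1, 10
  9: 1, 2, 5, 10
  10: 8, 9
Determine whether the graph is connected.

Component: {3, 7}
Component: {0, 1, 2, 4, 5, 6, 8, 9, 10}
No edge joins these 2 groups, so the graph is disconnected.

No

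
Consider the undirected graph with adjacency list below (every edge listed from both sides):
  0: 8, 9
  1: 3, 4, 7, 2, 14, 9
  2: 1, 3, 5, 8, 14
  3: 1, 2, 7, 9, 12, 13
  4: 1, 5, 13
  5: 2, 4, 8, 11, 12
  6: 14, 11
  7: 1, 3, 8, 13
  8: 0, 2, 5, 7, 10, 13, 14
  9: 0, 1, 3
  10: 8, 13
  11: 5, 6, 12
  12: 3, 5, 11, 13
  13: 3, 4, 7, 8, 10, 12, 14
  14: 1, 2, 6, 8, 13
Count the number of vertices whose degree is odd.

8

Degrees: 0:2, 1:6, 2:5, 3:6, 4:3, 5:5, 6:2, 7:4, 8:7, 9:3, 10:2, 11:3, 12:4, 13:7, 14:5
Odd-degree vertices: 2, 4, 5, 8, 9, 11, 13, 14.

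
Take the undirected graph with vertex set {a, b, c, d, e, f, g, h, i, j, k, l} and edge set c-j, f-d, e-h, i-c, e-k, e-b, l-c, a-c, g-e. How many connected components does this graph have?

Component: {d, f}
Component: {a, c, i, j, l}
Component: {b, e, g, h, k}

3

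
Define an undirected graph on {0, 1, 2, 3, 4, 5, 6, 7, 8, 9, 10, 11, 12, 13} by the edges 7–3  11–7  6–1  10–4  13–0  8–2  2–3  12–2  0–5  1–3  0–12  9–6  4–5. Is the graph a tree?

Yes

|V| = 14, |E| = 13.
Connected and |E| = |V| - 1, which characterizes a tree.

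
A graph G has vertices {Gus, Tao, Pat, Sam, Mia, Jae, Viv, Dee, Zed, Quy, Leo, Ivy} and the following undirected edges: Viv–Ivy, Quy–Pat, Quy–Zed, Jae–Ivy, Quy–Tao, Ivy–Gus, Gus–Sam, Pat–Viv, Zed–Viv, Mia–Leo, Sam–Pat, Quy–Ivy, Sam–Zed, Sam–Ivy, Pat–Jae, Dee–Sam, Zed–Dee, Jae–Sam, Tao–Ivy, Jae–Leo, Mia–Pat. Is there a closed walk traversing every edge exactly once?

Degrees: Gus:2, Tao:2, Pat:5, Sam:6, Mia:2, Jae:4, Viv:3, Dee:2, Zed:4, Quy:4, Leo:2, Ivy:6
Vertices with odd degree: Pat, Viv. An Eulerian circuit requires all degrees even.

No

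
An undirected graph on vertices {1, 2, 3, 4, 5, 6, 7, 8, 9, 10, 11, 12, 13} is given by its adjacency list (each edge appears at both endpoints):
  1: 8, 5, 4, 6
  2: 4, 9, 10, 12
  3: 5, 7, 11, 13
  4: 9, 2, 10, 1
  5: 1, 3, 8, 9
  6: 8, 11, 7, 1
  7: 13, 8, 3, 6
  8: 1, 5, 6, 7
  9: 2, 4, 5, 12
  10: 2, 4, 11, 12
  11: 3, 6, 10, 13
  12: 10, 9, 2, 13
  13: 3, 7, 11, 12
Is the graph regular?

Yes

Degrees: 1:4, 2:4, 3:4, 4:4, 5:4, 6:4, 7:4, 8:4, 9:4, 10:4, 11:4, 12:4, 13:4
Every vertex has degree 4, so the graph is 4-regular.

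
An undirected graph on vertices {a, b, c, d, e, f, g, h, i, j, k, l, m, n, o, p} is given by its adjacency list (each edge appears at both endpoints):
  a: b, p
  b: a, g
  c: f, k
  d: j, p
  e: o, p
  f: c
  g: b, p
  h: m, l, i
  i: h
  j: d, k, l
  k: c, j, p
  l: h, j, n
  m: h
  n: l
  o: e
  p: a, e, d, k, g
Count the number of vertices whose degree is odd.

Degrees: a:2, b:2, c:2, d:2, e:2, f:1, g:2, h:3, i:1, j:3, k:3, l:3, m:1, n:1, o:1, p:5
Odd-degree vertices: f, h, i, j, k, l, m, n, o, p.

10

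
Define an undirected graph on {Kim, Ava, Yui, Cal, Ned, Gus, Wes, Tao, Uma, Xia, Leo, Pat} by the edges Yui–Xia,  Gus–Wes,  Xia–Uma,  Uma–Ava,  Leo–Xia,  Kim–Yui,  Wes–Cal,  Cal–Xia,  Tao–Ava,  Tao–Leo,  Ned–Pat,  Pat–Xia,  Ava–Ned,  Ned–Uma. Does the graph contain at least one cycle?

|V| = 12, |E| = 14, number of components = 1.
Since 14 > 12 - 1, a cycle must exist; for instance Xia-Pat-Ned-Uma-Ava-Tao-Leo-Xia.

Yes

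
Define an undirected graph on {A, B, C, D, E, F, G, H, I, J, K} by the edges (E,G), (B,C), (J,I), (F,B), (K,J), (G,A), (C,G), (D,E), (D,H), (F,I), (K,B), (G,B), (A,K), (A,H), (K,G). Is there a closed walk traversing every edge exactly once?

No

Degrees: A:3, B:4, C:2, D:2, E:2, F:2, G:5, H:2, I:2, J:2, K:4
Vertices with odd degree: A, G. An Eulerian circuit requires all degrees even.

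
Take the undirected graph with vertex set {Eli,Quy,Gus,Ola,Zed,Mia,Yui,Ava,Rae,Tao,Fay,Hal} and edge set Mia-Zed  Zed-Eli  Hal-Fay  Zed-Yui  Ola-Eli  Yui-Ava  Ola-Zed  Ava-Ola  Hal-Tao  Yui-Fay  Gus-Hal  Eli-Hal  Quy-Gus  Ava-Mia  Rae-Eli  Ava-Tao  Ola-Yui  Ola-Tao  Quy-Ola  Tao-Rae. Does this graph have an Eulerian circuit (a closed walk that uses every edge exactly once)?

Yes

Degrees: Eli:4, Quy:2, Gus:2, Ola:6, Zed:4, Mia:2, Yui:4, Ava:4, Rae:2, Tao:4, Fay:2, Hal:4
All degrees are even and the non-isolated vertices are connected — an Eulerian circuit exists.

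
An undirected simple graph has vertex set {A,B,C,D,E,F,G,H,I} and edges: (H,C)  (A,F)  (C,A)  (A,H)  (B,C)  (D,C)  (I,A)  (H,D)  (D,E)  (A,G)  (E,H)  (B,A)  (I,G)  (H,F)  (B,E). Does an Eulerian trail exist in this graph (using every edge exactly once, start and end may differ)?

No

Degrees: A:6, B:3, C:4, D:3, E:3, F:2, G:2, H:5, I:2
Odd-degree vertices: B, D, E, H (4 total).
An Eulerian trail requires 0 or 2 odd-degree vertices; here there are 4.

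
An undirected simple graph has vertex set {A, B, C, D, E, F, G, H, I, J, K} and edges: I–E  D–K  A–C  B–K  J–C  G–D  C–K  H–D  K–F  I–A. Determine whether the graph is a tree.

|V| = 11, |E| = 10.
Connected and |E| = |V| - 1, which characterizes a tree.

Yes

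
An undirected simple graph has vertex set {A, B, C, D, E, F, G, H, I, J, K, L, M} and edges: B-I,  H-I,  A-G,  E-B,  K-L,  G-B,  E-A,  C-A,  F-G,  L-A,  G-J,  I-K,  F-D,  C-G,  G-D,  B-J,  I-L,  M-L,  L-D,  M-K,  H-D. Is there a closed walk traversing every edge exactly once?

No

Degrees: A:4, B:4, C:2, D:4, E:2, F:2, G:6, H:2, I:4, J:2, K:3, L:5, M:2
Vertices with odd degree: K, L. An Eulerian circuit requires all degrees even.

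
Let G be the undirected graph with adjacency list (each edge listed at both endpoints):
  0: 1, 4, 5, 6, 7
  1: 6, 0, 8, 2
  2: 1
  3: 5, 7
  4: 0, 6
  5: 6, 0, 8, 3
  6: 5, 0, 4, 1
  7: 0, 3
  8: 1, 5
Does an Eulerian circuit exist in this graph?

Degrees: 0:5, 1:4, 2:1, 3:2, 4:2, 5:4, 6:4, 7:2, 8:2
Vertices with odd degree: 0, 2. An Eulerian circuit requires all degrees even.

No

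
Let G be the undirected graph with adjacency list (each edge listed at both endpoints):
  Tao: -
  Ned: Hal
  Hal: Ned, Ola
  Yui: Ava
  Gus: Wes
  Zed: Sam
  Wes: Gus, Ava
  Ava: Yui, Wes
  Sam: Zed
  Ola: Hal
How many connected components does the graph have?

4

Component: {Tao}
Component: {Zed, Sam}
Component: {Ned, Hal, Ola}
Component: {Yui, Gus, Wes, Ava}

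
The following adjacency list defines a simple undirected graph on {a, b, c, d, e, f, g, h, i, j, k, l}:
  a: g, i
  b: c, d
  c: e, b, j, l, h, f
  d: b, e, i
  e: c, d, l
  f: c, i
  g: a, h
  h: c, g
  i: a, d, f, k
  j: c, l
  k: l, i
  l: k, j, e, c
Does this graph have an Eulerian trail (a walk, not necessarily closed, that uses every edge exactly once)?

Yes

Degrees: a:2, b:2, c:6, d:3, e:3, f:2, g:2, h:2, i:4, j:2, k:2, l:4
Odd-degree vertices: d, e (2 total).
With 2 odd-degree vertices and all edges in one connected piece, an Eulerian trail exists (from d to e).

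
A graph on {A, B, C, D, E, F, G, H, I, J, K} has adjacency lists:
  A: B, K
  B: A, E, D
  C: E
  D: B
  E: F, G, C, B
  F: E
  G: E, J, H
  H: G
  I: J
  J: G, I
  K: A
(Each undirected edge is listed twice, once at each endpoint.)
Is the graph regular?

No

Degrees: A:2, B:3, C:1, D:1, E:4, F:1, G:3, H:1, I:1, J:2, K:1
Degrees are not all equal (e.g. deg(C)=1 but deg(E)=4); not regular.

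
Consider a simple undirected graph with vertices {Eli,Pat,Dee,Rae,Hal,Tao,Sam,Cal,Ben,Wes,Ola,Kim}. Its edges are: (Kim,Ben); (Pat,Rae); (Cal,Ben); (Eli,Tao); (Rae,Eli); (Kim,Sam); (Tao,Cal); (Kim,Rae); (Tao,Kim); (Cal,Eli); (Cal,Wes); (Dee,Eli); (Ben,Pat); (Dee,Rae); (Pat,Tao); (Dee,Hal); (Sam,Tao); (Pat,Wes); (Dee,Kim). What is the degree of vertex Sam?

Neighbors of Sam: Tao, Kim.

2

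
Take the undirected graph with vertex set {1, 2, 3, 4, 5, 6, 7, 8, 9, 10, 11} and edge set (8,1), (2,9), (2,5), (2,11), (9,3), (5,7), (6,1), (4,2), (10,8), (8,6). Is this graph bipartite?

No

1-6-8-1 is an odd cycle (length 3), and a bipartite graph can contain only even cycles.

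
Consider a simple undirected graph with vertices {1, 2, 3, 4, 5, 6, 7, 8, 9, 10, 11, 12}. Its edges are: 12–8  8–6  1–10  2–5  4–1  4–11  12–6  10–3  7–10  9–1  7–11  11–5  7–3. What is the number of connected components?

Component: {6, 8, 12}
Component: {1, 2, 3, 4, 5, 7, 9, 10, 11}

2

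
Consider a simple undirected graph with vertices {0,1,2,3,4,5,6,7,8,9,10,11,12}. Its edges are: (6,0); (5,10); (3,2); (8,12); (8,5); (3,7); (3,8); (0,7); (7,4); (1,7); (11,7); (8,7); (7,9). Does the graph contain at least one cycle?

Yes

|V| = 13, |E| = 13, number of components = 1.
One cycle is 7-8-3-7.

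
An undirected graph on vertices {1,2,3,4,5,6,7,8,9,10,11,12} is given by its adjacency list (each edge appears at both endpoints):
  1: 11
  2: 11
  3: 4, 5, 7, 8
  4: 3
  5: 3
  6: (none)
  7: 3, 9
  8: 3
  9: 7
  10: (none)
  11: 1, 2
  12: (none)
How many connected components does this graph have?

Component: {6}
Component: {10}
Component: {12}
Component: {1, 2, 11}
Component: {3, 4, 5, 7, 8, 9}

5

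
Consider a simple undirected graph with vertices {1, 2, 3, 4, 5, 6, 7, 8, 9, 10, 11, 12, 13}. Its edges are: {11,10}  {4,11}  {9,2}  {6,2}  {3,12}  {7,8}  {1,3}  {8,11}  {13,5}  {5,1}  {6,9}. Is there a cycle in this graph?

Yes

|V| = 13, |E| = 11, number of components = 3.
One cycle is 2-6-9-2.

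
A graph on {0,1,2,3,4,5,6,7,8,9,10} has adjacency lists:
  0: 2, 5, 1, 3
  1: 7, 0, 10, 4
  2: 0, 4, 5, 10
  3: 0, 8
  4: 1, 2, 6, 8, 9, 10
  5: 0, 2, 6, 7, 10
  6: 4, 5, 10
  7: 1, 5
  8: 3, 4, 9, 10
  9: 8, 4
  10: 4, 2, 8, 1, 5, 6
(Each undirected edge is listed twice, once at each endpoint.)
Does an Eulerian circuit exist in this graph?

No

Degrees: 0:4, 1:4, 2:4, 3:2, 4:6, 5:5, 6:3, 7:2, 8:4, 9:2, 10:6
5, 6 have odd degree; an Eulerian circuit needs every degree to be even, so none exists.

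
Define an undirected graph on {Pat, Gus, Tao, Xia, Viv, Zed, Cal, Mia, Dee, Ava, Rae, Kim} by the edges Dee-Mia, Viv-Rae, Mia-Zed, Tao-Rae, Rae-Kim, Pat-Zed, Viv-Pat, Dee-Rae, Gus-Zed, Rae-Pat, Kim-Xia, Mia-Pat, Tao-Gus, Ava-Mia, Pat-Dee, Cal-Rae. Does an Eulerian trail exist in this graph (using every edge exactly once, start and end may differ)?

Degrees: Pat:5, Gus:2, Tao:2, Xia:1, Viv:2, Zed:3, Cal:1, Mia:4, Dee:3, Ava:1, Rae:6, Kim:2
Odd-degree vertices: Pat, Xia, Zed, Cal, Dee, Ava (6 total).
With 6 odd-degree vertices (more than two), no single trail can use every edge.

No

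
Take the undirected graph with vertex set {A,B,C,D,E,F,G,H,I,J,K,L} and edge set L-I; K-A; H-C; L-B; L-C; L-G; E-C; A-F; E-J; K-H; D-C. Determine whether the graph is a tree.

Yes

The graph has 12 vertices and 11 edges.
It is connected with exactly 11 edges, hence acyclic — it is a tree.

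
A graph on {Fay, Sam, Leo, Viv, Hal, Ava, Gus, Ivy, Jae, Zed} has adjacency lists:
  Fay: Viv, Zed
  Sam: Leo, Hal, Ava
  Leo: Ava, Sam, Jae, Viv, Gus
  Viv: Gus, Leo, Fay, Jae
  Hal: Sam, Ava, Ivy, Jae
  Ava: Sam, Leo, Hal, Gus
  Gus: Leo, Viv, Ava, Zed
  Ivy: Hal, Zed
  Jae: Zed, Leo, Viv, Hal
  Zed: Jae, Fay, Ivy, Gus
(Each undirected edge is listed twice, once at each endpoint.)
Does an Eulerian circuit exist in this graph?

Degrees: Fay:2, Sam:3, Leo:5, Viv:4, Hal:4, Ava:4, Gus:4, Ivy:2, Jae:4, Zed:4
Vertices with odd degree: Sam, Leo. An Eulerian circuit requires all degrees even.

No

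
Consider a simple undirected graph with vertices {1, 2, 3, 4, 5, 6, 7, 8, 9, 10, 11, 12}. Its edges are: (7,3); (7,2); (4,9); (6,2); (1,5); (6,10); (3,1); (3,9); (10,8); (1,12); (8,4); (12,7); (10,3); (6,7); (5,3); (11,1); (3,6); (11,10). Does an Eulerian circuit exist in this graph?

Degrees: 1:4, 2:2, 3:6, 4:2, 5:2, 6:4, 7:4, 8:2, 9:2, 10:4, 11:2, 12:2
Every vertex has even degree and the edges form a single connected piece, so an Eulerian circuit exists.

Yes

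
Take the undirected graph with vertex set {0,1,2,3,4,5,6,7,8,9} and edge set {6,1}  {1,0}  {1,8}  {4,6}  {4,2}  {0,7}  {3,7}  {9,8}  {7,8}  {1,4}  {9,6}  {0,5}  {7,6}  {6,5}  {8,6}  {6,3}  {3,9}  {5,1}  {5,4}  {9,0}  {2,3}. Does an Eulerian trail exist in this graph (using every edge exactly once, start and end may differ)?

Yes

Degrees: 0:4, 1:5, 2:2, 3:4, 4:4, 5:4, 6:7, 7:4, 8:4, 9:4
Odd-degree vertices: 1, 6 (2 total).
The non-isolated vertices are connected and exactly 2 have odd degree, so an Eulerian trail exists (from 1 to 6).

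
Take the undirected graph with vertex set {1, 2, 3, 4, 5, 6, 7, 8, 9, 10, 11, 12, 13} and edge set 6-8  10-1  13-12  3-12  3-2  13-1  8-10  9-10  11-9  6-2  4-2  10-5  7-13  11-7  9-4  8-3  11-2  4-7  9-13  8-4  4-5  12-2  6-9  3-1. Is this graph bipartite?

No

The cycle 12-3-2-12 has length 3, which is odd, so the graph is not bipartite.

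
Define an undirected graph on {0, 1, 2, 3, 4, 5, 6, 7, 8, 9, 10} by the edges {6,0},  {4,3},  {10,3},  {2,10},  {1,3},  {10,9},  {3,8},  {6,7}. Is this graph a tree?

|V| = 11, |E| = 8.
It is not connected, so it is not a tree.

No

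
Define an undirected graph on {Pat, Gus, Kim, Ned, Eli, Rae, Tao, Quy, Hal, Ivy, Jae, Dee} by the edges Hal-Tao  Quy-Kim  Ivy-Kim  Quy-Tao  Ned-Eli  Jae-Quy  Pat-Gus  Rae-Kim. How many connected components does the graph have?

4

Component: {Dee}
Component: {Pat, Gus}
Component: {Ned, Eli}
Component: {Kim, Rae, Tao, Quy, Hal, Ivy, Jae}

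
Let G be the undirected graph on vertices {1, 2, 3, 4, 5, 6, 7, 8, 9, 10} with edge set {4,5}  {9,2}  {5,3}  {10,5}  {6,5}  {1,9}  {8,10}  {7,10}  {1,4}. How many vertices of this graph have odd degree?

Degrees: 1:2, 2:1, 3:1, 4:2, 5:4, 6:1, 7:1, 8:1, 9:2, 10:3
Odd-degree vertices: 2, 3, 6, 7, 8, 10.

6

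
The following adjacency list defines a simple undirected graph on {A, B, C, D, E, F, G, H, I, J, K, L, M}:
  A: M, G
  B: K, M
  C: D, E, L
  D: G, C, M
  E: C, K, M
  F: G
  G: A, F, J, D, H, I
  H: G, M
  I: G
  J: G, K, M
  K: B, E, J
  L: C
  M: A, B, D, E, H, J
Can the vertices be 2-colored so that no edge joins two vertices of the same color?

Yes

A valid 2-coloring puts {C, G, K, M} on one side and {A, B, D, E, F, H, I, J, L} on the other; every edge crosses between the two sides.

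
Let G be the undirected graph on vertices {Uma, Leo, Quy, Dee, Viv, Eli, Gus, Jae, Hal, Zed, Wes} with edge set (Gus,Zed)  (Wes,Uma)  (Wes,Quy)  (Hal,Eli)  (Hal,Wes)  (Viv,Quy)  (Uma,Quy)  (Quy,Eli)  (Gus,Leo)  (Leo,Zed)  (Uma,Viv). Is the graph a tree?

No

The graph has 11 vertices and 11 edges.
It is not connected, so it is not a tree.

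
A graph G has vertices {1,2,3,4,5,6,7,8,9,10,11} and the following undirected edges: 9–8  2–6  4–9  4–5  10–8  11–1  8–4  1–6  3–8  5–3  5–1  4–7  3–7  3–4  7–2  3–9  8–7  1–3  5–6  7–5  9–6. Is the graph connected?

Starting from 1 and exploring outward reaches every vertex (1, 3, 11, 5, 6, 8, 4, 7, 9, 2, 10); the graph is connected.

Yes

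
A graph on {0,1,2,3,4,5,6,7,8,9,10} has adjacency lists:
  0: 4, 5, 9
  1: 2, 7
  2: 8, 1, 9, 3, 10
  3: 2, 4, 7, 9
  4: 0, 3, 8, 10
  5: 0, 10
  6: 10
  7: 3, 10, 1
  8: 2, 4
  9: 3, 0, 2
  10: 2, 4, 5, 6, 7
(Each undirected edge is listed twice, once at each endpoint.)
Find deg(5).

2

Neighbors of 5: 0, 10.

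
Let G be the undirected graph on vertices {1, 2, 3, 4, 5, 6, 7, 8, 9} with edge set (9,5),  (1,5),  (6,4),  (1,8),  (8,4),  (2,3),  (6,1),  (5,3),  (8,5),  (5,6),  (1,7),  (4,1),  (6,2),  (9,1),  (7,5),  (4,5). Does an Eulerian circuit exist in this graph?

Degrees: 1:6, 2:2, 3:2, 4:4, 5:7, 6:4, 7:2, 8:3, 9:2
5, 8 have odd degree; an Eulerian circuit needs every degree to be even, so none exists.

No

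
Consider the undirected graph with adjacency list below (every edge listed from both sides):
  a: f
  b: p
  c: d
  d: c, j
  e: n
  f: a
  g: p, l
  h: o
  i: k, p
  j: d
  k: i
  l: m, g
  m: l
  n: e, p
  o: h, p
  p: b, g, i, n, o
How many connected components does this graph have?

Component: {a, f}
Component: {c, d, j}
Component: {b, e, g, h, i, k, l, m, n, o, p}

3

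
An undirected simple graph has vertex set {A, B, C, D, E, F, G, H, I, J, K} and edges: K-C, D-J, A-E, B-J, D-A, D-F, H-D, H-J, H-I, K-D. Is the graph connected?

No

Component: {G}
Component: {A, B, C, D, E, F, H, I, J, K}
No edge joins these 2 groups, so the graph is disconnected.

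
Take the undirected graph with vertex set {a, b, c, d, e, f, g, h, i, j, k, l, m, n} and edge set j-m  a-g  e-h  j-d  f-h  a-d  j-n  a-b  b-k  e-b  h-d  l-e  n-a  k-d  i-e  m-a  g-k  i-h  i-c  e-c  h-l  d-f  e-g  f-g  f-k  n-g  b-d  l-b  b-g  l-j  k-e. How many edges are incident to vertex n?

Neighbors of n: a, g, j.

3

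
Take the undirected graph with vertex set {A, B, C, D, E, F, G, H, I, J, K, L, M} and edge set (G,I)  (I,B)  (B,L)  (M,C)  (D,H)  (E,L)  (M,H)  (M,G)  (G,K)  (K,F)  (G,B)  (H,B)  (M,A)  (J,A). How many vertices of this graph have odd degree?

6

Degrees: A:2, B:4, C:1, D:1, E:1, F:1, G:4, H:3, I:2, J:1, K:2, L:2, M:4
Odd-degree vertices: C, D, E, F, H, J.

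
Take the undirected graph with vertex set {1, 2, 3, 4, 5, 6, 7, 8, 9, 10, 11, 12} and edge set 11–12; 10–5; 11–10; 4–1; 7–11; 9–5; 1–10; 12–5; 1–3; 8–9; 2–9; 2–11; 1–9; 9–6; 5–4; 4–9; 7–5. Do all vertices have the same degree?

Degrees: 1:4, 2:2, 3:1, 4:3, 5:5, 6:1, 7:2, 8:1, 9:6, 10:3, 11:4, 12:2
Degrees are not all equal (e.g. deg(3)=1 but deg(9)=6); not regular.

No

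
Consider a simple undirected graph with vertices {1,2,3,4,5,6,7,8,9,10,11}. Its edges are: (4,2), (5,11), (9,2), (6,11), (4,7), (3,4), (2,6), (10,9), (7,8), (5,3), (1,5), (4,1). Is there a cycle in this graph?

The graph has 11 vertices, 12 edges, and 1 connected component.
Since 12 > 11 - 1, a cycle must exist; for instance 4-2-6-11-5-3-4.

Yes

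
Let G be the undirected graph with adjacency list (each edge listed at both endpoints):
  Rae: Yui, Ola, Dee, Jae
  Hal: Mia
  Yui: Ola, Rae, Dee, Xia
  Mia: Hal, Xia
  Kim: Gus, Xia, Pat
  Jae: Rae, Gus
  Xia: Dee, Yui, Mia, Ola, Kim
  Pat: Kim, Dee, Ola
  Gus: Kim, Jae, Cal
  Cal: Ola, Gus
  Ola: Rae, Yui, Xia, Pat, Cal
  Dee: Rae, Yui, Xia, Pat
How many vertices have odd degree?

6

Degrees: Rae:4, Hal:1, Yui:4, Mia:2, Kim:3, Jae:2, Xia:5, Pat:3, Gus:3, Cal:2, Ola:5, Dee:4
Odd-degree vertices: Hal, Kim, Xia, Pat, Gus, Ola.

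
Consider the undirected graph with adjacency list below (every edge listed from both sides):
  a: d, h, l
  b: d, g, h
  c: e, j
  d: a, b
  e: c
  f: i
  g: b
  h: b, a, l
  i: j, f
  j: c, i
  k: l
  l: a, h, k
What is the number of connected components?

2

Component: {c, e, f, i, j}
Component: {a, b, d, g, h, k, l}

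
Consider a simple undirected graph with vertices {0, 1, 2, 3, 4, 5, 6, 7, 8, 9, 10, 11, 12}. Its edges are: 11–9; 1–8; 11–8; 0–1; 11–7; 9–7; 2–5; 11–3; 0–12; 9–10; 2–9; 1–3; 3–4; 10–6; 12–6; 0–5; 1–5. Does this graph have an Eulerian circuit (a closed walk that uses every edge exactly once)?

No

Degrees: 0:3, 1:4, 2:2, 3:3, 4:1, 5:3, 6:2, 7:2, 8:2, 9:4, 10:2, 11:4, 12:2
Vertices with odd degree: 0, 3, 4, 5. An Eulerian circuit requires all degrees even.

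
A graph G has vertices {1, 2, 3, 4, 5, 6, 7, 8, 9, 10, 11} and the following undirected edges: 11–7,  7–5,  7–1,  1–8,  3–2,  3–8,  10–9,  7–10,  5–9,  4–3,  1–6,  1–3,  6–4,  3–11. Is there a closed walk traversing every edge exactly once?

No

Degrees: 1:4, 2:1, 3:5, 4:2, 5:2, 6:2, 7:4, 8:2, 9:2, 10:2, 11:2
2, 3 have odd degree; an Eulerian circuit needs every degree to be even, so none exists.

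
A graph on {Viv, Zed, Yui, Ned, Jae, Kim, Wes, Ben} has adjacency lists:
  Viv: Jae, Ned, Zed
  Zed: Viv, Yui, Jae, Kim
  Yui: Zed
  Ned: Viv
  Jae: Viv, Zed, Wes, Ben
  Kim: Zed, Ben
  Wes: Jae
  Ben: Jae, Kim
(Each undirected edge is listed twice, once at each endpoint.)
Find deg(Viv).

3

Neighbors of Viv: Zed, Ned, Jae.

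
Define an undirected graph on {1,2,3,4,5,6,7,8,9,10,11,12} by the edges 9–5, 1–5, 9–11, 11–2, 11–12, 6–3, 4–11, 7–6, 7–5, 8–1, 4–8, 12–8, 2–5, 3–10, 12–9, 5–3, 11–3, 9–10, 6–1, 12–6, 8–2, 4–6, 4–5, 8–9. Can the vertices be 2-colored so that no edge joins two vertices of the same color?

No

The cycle 11-9-12-11 has length 3, which is odd, so the graph is not bipartite.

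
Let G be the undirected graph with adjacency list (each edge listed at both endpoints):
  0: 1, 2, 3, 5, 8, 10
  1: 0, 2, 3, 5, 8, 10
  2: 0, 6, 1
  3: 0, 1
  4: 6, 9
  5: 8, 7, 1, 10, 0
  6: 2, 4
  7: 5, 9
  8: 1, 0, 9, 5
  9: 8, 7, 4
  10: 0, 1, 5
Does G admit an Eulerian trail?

Degrees: 0:6, 1:6, 2:3, 3:2, 4:2, 5:5, 6:2, 7:2, 8:4, 9:3, 10:3
Odd-degree vertices: 2, 5, 9, 10 (4 total).
An Eulerian trail requires 0 or 2 odd-degree vertices; here there are 4.

No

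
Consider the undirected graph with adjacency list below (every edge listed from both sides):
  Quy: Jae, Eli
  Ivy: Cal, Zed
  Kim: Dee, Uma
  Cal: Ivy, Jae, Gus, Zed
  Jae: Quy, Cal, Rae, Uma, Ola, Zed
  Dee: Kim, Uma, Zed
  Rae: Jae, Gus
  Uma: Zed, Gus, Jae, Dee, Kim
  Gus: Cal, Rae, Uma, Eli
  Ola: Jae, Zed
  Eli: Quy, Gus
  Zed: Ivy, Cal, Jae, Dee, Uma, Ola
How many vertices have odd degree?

Degrees: Quy:2, Ivy:2, Kim:2, Cal:4, Jae:6, Dee:3, Rae:2, Uma:5, Gus:4, Ola:2, Eli:2, Zed:6
Odd-degree vertices: Dee, Uma.

2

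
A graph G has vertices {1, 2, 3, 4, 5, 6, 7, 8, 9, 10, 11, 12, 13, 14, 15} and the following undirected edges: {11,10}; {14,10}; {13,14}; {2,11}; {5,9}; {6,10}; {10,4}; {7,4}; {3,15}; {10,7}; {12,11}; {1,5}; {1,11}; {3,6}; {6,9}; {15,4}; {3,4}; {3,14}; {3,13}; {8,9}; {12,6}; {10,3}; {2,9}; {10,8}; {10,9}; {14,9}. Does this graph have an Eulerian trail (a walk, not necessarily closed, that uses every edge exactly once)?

Yes

Degrees: 1:2, 2:2, 3:6, 4:4, 5:2, 6:4, 7:2, 8:2, 9:6, 10:8, 11:4, 12:2, 13:2, 14:4, 15:2
Odd-degree vertices: none (0 total).
With 0 odd-degree vertices and all edges in one connected piece, an Eulerian trail exists.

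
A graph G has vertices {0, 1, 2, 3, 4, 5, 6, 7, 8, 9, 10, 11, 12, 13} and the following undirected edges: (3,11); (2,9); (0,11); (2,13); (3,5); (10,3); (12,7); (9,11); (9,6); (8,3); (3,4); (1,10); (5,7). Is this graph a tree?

|V| = 14, |E| = 13.
Connected and |E| = |V| - 1, which characterizes a tree.

Yes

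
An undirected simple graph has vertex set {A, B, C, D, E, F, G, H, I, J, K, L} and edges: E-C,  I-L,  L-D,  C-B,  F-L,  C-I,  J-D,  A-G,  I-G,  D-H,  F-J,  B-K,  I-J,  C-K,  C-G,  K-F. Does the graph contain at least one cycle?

The graph has 12 vertices, 16 edges, and 1 connected component.
Since 16 > 12 - 1, a cycle must exist; for instance I-J-F-K-B-C-I.

Yes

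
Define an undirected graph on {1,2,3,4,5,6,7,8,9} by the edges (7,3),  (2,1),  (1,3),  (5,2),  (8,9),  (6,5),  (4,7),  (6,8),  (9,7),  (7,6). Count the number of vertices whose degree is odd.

Degrees: 1:2, 2:2, 3:2, 4:1, 5:2, 6:3, 7:4, 8:2, 9:2
Odd-degree vertices: 4, 6.

2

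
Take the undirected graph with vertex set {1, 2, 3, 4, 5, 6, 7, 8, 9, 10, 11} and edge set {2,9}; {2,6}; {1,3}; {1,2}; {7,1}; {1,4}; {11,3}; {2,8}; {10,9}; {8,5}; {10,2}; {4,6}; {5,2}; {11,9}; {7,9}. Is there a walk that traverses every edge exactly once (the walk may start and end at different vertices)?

Degrees: 1:4, 2:6, 3:2, 4:2, 5:2, 6:2, 7:2, 8:2, 9:4, 10:2, 11:2
Odd-degree vertices: none (0 total).
With 0 odd-degree vertices and all edges in one connected piece, an Eulerian trail exists.

Yes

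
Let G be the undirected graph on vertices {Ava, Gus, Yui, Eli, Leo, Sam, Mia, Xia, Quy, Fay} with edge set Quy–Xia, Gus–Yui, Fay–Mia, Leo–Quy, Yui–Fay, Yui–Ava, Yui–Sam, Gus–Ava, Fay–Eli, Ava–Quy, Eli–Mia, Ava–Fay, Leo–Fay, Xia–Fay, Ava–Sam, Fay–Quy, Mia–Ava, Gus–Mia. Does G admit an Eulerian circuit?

No

Degrees: Ava:6, Gus:3, Yui:4, Eli:2, Leo:2, Sam:2, Mia:4, Xia:2, Quy:4, Fay:7
Gus, Fay have odd degree; an Eulerian circuit needs every degree to be even, so none exists.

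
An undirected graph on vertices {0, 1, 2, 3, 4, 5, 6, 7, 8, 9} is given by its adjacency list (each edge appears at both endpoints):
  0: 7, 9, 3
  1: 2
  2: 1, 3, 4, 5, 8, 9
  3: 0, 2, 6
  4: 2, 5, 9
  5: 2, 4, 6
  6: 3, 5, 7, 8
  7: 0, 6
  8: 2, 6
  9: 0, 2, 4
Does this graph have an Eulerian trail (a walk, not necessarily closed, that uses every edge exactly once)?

No

Degrees: 0:3, 1:1, 2:6, 3:3, 4:3, 5:3, 6:4, 7:2, 8:2, 9:3
Odd-degree vertices: 0, 1, 3, 4, 5, 9 (6 total).
With 6 odd-degree vertices (more than two), no single trail can use every edge.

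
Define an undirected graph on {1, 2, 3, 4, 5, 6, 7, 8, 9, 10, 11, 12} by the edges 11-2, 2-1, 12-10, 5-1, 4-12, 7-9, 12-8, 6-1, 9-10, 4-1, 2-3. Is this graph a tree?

The graph has 12 vertices and 11 edges.
It is connected with exactly 11 edges, hence acyclic — it is a tree.

Yes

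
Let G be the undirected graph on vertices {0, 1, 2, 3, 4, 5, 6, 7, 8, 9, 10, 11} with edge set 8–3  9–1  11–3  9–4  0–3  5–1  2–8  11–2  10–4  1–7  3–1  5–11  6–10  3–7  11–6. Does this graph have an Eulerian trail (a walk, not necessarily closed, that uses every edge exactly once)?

Degrees: 0:1, 1:4, 2:2, 3:5, 4:2, 5:2, 6:2, 7:2, 8:2, 9:2, 10:2, 11:4
Odd-degree vertices: 0, 3 (2 total).
The non-isolated vertices are connected and exactly 2 have odd degree, so an Eulerian trail exists (from 0 to 3).

Yes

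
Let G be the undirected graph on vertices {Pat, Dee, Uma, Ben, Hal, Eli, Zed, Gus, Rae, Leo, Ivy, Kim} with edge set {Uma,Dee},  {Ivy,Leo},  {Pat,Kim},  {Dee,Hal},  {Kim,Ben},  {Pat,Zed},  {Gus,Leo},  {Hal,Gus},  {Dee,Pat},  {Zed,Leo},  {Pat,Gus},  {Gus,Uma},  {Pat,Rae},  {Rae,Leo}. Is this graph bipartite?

Yes

Color {Dee, Eli, Zed, Gus, Rae, Ivy, Kim} black and {Pat, Uma, Ben, Hal, Leo} white. No edge joins two same-colored vertices, so the graph is bipartite.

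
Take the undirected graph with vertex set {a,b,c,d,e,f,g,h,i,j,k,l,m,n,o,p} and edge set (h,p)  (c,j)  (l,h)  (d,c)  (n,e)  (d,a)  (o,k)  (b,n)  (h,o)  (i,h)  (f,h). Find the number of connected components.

Component: {g}
Component: {m}
Component: {b, e, n}
Component: {a, c, d, j}
Component: {f, h, i, k, l, o, p}

5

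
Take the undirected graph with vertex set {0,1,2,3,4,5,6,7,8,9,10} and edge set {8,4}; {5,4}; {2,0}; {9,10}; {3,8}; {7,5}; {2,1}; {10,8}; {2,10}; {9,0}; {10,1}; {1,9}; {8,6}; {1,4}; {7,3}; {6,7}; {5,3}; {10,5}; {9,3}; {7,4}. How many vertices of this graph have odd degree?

2

Degrees: 0:2, 1:4, 2:3, 3:4, 4:4, 5:4, 6:2, 7:4, 8:4, 9:4, 10:5
Odd-degree vertices: 2, 10.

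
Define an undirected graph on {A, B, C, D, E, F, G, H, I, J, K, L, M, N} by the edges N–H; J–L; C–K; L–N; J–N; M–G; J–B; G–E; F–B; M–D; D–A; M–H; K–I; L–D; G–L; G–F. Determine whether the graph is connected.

No

Component: {C, I, K}
Component: {A, B, D, E, F, G, H, J, L, M, N}
No edge joins these 2 groups, so the graph is disconnected.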